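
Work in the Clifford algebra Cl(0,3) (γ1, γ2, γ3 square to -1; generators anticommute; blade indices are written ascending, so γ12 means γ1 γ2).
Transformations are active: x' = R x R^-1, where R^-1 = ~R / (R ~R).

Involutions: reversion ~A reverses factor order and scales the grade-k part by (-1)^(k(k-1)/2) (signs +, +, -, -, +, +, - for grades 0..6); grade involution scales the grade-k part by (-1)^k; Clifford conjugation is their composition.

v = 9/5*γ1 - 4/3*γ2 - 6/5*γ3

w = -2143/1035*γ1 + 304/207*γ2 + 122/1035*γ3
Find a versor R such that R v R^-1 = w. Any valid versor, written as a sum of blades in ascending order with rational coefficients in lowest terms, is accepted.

The midline construction: v and w both square to -1453/225, so reflecting in their sum -56/207*γ1 + 28/207*γ2 - 224/207*γ3 exchanges them.
Answer: -56/207*γ1 + 28/207*γ2 - 224/207*γ3


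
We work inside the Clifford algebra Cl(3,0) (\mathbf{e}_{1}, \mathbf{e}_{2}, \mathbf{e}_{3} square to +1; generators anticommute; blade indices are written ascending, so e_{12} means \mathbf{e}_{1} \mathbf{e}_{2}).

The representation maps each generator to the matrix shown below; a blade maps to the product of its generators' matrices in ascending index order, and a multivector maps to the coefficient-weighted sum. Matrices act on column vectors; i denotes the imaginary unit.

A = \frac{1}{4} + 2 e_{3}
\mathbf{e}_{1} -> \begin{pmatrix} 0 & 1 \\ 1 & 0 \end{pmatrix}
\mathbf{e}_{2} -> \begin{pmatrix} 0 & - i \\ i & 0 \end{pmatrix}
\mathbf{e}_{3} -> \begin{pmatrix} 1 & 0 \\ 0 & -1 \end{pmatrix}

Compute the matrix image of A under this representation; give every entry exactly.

M = (\frac{1}{4})*1 + (2)*rho(e_{3}), summed entrywise (1 is the identity matrix):
Answer: \begin{pmatrix} \frac{9}{4} & 0 \\ 0 & - \frac{7}{4} \end{pmatrix}


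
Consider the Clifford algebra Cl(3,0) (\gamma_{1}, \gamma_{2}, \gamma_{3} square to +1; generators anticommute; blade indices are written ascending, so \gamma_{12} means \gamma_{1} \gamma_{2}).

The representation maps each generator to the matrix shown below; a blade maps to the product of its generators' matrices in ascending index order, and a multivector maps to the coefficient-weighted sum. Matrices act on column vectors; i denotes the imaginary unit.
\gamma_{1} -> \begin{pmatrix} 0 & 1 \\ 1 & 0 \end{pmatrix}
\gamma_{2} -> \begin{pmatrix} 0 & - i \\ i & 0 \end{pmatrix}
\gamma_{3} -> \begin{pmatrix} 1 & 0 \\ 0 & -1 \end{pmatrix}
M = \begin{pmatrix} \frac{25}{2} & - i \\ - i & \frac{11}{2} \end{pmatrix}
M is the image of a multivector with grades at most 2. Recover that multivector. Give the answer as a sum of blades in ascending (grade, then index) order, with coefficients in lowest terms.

Method: 1, rho(\gamma_{1}), rho(\gamma_{2}), rho(\gamma_{3}) form a trace-orthogonal basis of the 2x2 complex matrices (tr(X Y) = 2 if X = Y, else 0), so M = m0*1 + m1*rho(\gamma_{1}) + m2*rho(\gamma_{2}) + m3*rho(\gamma_{3}) with m0 = tr(M)/2 = 9, m1 = tr(M rho(\gamma_{1}))/2 = - i, m2 = tr(M rho(\gamma_{2}))/2 = 0, m3 = tr(M rho(\gamma_{3}))/2 = \frac{7}{2}.
Multiplying table entries, the bivector images are rho(\gamma_{12}) = i*rho(\gamma_{3}), rho(\gamma_{13}) = -i*rho(\gamma_{2}), rho(\gamma_{23}) = i*rho(\gamma_{1}); with real blade coefficients the real parts of m0..m3 are the coefficients of 1, \gamma_{1}, \gamma_{2}, \gamma_{3} and the imaginary parts give the bivectors (\gamma_{23}: Im m1, \gamma_{13}: -Im m2, \gamma_{12}: Im m3).
Answer: 9 + \frac{7}{2} \gamma_{3} - \gamma_{23}


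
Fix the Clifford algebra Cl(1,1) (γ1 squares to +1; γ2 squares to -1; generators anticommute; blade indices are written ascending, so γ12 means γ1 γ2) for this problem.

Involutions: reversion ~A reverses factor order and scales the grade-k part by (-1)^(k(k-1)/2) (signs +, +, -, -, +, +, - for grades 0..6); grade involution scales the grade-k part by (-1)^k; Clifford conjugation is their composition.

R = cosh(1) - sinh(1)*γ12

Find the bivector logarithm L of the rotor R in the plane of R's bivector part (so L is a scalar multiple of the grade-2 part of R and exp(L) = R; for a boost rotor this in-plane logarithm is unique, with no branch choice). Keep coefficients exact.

The scalar part of R is cosh(1), so cosh pins the rapidity up to sign — the sign comes from the bivector part; dividing that part by sinh of the rapidity yields the plane, and the in-plane L = rapidity * plane is unique because the two sign choices cancel.
Concretely: cosh(rapidity) = cosh(1) gives rapidity = ±1, and since rapidity/sinh(rapidity) is even the sign is immaterial: L = (rapidity/sinh(rapidity)) * <R>_2 = (1/sinh(1)) * <R>_2.
Answer: -γ12


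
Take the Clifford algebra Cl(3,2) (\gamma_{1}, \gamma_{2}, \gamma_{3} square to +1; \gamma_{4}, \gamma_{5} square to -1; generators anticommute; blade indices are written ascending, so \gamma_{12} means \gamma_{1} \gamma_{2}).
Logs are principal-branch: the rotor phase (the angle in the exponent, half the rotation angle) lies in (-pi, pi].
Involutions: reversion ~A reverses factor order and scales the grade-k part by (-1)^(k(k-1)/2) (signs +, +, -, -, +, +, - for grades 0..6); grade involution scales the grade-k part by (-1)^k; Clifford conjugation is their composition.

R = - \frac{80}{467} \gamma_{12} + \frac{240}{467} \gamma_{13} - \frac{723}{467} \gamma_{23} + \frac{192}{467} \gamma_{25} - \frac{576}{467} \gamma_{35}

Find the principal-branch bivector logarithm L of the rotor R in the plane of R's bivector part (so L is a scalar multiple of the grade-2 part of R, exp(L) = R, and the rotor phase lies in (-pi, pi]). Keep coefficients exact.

The scalar part of R is 0, so the principal-branch rotor phase is pinned; divide the bivector part by its sine to get the unit plane — L is the phase times that plane.
Concretely: cos(phase) = 0 gives phase = ±\frac{\pi}{2}, and since phase/sin(phase) is even the sign is immaterial: L = (phase/sin(phase)) * <R>_2 = (\frac{\pi}{2}) * <R>_2.
Answer: - \frac{40 \pi}{467} \gamma_{12} + \frac{120 \pi}{467} \gamma_{13} - \frac{723 \pi}{934} \gamma_{23} + \frac{96 \pi}{467} \gamma_{25} - \frac{288 \pi}{467} \gamma_{35}


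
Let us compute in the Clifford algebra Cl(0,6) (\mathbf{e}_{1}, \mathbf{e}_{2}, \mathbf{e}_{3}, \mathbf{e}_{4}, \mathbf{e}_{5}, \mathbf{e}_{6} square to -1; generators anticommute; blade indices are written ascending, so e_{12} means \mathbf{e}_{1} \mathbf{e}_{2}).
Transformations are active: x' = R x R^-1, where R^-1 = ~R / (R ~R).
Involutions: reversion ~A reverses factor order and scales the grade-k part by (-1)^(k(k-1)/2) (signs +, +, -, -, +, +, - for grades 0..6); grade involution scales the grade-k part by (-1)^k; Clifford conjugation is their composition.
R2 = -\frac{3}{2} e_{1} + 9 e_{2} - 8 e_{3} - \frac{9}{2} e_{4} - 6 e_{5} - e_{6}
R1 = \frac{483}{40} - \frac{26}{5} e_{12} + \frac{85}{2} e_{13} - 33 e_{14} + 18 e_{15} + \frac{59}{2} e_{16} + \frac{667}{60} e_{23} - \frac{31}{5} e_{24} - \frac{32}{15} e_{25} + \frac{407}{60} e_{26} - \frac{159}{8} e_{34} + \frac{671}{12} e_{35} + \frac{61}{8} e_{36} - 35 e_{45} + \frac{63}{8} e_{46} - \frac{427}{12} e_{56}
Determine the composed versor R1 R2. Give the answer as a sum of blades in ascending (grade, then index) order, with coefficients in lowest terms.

Distribute over the terms of R2 (each basis-blade product reordered to ascending indices, repeated generators contracted through their squares):
R1 (-\frac{3}{2} e_{1}) = -\frac{1449}{80} e_{1} + \frac{39}{5} e_{2} - \frac{255}{4} e_{3} + \frac{99}{2} e_{4} - 27 e_{5} - \frac{177}{4} e_{6} - \frac{667}{40} e_{123} + \frac{93}{10} e_{124} + \frac{16}{5} e_{125} - \frac{407}{40} e_{126} + \frac{477}{16} e_{134} - \frac{671}{8} e_{135} - \frac{183}{16} e_{136} + \frac{105}{2} e_{145} - \frac{189}{16} e_{146} + \frac{427}{8} e_{156}
R1 (9 e_{2}) = \frac{234}{5} e_{1} + \frac{4347}{40} e_{2} + \frac{2001}{20} e_{3} - \frac{279}{5} e_{4} - \frac{96}{5} e_{5} + \frac{1221}{20} e_{6} - \frac{765}{2} e_{123} + 297 e_{124} - 162 e_{125} - \frac{531}{2} e_{126} - \frac{1431}{8} e_{234} + \frac{2013}{4} e_{235} + \frac{549}{8} e_{236} - 315 e_{245} + \frac{567}{8} e_{246} - \frac{1281}{4} e_{256}
R1 (-8 e_{3}) = 340 e_{1} + \frac{1334}{15} e_{2} - \frac{483}{5} e_{3} + 159 e_{4} - \frac{1342}{3} e_{5} - 61 e_{6} + \frac{208}{5} e_{123} - 264 e_{134} + 144 e_{135} + 236 e_{136} - \frac{248}{5} e_{234} - \frac{256}{15} e_{235} + \frac{814}{15} e_{236} + 280 e_{345} - 63 e_{346} + \frac{854}{3} e_{356}
R1 (-\frac{9}{2} e_{4}) = -\frac{297}{2} e_{1} - \frac{279}{10} e_{2} - \frac{1431}{16} e_{3} - \frac{4347}{80} e_{4} + \frac{315}{2} e_{5} - \frac{567}{16} e_{6} + \frac{117}{5} e_{124} - \frac{765}{4} e_{134} + 81 e_{145} + \frac{531}{4} e_{146} - \frac{2001}{40} e_{234} - \frac{48}{5} e_{245} + \frac{1221}{40} e_{246} + \frac{2013}{8} e_{345} + \frac{549}{16} e_{346} + \frac{1281}{8} e_{456}
R1 (-6 e_{5}) = 108 e_{1} - \frac{64}{5} e_{2} + \frac{671}{2} e_{3} - 210 e_{4} - \frac{1449}{20} e_{5} + \frac{427}{2} e_{6} + \frac{156}{5} e_{125} - 255 e_{135} + 198 e_{145} + 177 e_{156} - \frac{667}{10} e_{235} + \frac{186}{5} e_{245} + \frac{407}{10} e_{256} + \frac{477}{4} e_{345} + \frac{183}{4} e_{356} + \frac{189}{4} e_{456}
R1 (-e_{6}) = \frac{59}{2} e_{1} + \frac{407}{60} e_{2} + \frac{61}{8} e_{3} + \frac{63}{8} e_{4} - \frac{427}{12} e_{5} - \frac{483}{40} e_{6} + \frac{26}{5} e_{126} - \frac{85}{2} e_{136} + 33 e_{146} - 18 e_{156} - \frac{667}{60} e_{236} + \frac{31}{5} e_{246} + \frac{32}{15} e_{256} + \frac{159}{8} e_{346} - \frac{671}{12} e_{356} + 35 e_{456}
Summing the partial products and collecting blades:
Answer: \frac{5723}{16} e_{1} + \frac{20579}{120} e_{2} + \frac{15471}{80} e_{3} - \frac{8301}{80} e_{4} - \frac{6661}{15} e_{5} + \frac{9743}{80} e_{6} - \frac{14303}{40} e_{123} + \frac{3297}{10} e_{124} - \frac{638}{5} e_{125} - \frac{10819}{40} e_{126} - \frac{6807}{16} e_{134} - \frac{1559}{8} e_{135} + \frac{2913}{16} e_{136} + \frac{663}{2} e_{145} + \frac{2463}{16} e_{146} + \frac{1699}{8} e_{156} - \frac{557}{2} e_{234} + \frac{25169}{60} e_{235} + \frac{4471}{40} e_{236} - \frac{1437}{5} e_{245} + \frac{538}{5} e_{246} - \frac{3329}{12} e_{256} + \frac{5207}{8} e_{345} - \frac{141}{16} e_{346} + \frac{549}{2} e_{356} + \frac{1939}{8} e_{456}


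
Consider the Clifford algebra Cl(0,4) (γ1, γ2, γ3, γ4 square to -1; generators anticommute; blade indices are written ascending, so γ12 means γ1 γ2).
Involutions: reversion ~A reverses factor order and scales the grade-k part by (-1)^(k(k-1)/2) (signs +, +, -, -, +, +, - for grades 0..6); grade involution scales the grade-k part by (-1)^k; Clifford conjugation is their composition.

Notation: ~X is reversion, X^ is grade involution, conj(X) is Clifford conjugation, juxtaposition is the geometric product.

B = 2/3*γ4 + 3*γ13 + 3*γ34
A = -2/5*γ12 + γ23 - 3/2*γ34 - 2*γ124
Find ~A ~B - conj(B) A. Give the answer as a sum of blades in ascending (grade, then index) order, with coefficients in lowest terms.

first term: 9/2 - γ3 - 13/3*γ12 - 9/2*γ14 - 6/5*γ23 - 3*γ24 - 6*γ123 + 4/15*γ124 - 20/3*γ234 - 6/5*γ1234
second term: -9/2 + γ3 - 13/3*γ12 - 9/2*γ14 - 6/5*γ23 - 3*γ24 - 6*γ123 + 4/15*γ124 - 20/3*γ234 + 6/5*γ1234
Answer: 9 - 2*γ3 - 12/5*γ1234


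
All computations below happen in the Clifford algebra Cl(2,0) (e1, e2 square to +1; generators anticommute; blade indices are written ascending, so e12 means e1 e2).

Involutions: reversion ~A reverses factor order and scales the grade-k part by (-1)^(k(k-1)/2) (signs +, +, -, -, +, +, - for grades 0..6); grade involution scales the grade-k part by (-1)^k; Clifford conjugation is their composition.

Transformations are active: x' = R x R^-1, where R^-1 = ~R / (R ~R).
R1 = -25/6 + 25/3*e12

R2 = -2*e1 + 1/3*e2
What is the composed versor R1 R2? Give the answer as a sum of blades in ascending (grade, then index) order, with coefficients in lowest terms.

Distribute over the terms of R1 (each basis-blade product reordered to ascending indices, repeated generators contracted through their squares):
(-25/6) R2 = 25/3*e1 - 25/18*e2
(25/3*e12) R2 = 25/9*e1 + 50/3*e2
Summing the partial products and collecting blades:
Answer: 100/9*e1 + 275/18*e2


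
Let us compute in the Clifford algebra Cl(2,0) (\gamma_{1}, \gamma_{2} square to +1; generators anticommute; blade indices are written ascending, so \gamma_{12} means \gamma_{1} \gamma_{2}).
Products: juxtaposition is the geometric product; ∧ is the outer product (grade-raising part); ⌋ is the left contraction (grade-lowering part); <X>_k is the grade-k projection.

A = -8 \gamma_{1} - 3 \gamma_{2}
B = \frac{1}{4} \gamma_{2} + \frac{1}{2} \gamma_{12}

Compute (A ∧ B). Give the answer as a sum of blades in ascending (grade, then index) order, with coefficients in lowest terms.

step 1: -2 \gamma_{12}
Answer: -2 \gamma_{12}


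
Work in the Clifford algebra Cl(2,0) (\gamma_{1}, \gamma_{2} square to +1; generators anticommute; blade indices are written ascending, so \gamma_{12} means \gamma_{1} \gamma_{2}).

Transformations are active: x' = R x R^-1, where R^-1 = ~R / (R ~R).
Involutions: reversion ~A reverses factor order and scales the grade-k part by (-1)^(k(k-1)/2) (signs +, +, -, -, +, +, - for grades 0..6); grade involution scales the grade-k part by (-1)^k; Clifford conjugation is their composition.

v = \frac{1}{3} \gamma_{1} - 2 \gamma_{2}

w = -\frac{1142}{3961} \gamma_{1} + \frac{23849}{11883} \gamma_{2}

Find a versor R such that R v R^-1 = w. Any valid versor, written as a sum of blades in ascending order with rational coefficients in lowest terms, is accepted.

Construction: equal norms (both \frac{37}{9}) license R = v + w = \frac{535}{11883} \gamma_{1} + \frac{83}{11883} \gamma_{2} — nothing changes along that direction, while (v - w)/2 changes sign, so v maps onto w.
Answer: \frac{535}{11883} \gamma_{1} + \frac{83}{11883} \gamma_{2}


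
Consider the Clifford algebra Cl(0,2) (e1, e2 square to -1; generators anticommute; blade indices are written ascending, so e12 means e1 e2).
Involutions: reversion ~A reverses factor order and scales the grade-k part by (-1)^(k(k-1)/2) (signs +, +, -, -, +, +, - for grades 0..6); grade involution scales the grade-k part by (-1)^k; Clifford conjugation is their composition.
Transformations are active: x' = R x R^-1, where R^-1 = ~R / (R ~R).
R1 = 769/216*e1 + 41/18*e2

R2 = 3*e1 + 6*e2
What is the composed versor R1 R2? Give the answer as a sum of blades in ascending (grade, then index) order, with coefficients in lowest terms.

Distribute over the terms of R1 (each basis-blade product reordered to ascending indices, repeated generators contracted through their squares):
(769/216*e1) R2 = -769/72 + 769/36*e12
(41/18*e2) R2 = -41/3 - 41/6*e12
Summing the partial products and collecting blades:
Answer: -1753/72 + 523/36*e12


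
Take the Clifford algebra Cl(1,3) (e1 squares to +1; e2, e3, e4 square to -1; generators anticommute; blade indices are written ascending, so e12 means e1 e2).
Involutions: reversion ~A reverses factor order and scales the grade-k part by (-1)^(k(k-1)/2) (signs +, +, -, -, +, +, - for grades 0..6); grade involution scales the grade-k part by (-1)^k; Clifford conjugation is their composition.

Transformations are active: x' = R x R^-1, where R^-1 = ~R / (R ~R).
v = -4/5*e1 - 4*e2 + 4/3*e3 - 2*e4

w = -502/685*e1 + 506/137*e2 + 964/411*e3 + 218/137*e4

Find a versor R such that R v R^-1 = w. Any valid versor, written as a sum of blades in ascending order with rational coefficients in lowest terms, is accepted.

Construction: equal norms (both -4756/225) license R = v + w = -210/137*e1 - 42/137*e2 + 504/137*e3 - 56/137*e4 — nothing changes along that direction, while (v - w)/2 changes sign, so v maps onto w.
Answer: -210/137*e1 - 42/137*e2 + 504/137*e3 - 56/137*e4


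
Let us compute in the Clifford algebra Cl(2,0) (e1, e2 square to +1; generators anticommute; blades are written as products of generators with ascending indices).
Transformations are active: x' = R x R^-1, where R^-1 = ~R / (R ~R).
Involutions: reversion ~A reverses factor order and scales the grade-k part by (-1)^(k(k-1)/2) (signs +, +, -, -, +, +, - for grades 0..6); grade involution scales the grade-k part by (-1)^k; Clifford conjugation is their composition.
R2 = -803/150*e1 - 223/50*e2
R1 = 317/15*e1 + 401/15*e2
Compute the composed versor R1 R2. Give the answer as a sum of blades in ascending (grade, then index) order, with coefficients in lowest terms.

Distribute over the terms of R1 (each basis-blade product reordered to ascending indices, repeated generators contracted through their squares):
(317/15*e1) R2 = -254551/2250 - 70691/750*e1 e2
(401/15*e2) R2 = -89423/750 + 322003/2250*e1 e2
Summing the partial products and collecting blades:
Answer: -52282/225 + 10993/225*e1 e2


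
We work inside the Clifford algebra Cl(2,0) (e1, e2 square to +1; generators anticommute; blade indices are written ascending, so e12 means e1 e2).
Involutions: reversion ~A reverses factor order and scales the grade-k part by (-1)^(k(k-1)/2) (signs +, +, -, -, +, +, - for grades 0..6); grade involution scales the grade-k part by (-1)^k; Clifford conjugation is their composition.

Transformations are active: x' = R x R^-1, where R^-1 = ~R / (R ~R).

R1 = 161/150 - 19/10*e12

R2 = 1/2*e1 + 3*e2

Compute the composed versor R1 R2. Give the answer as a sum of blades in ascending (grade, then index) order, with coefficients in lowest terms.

Distribute over the terms of R1 (each basis-blade product reordered to ascending indices, repeated generators contracted through their squares):
(161/150) R2 = 161/300*e1 + 161/50*e2
(-19/10*e12) R2 = -57/10*e1 + 19/20*e2
Summing the partial products and collecting blades:
Answer: -1549/300*e1 + 417/100*e2


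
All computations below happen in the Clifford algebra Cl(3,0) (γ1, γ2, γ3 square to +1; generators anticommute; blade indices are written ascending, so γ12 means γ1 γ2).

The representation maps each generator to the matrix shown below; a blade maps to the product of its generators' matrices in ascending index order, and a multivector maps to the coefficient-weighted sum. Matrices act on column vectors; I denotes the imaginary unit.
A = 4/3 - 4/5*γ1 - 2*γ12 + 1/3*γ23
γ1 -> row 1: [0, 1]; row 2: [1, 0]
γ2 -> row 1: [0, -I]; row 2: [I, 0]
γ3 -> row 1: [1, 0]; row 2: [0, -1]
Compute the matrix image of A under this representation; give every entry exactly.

Bivector images (products of the table entries): rho(γ12) = rho(γ1)rho(γ2) = row 1: [I, 0]; row 2: [0, -I]; rho(γ23) = rho(γ2)rho(γ3) = row 1: [0, I]; row 2: [I, 0].
M = (4/3)*1 + (-4/5)*rho(γ1) + (-2)*rho(γ12) + (1/3)*rho(γ23), summed entrywise (1 is the identity matrix):
Answer: row 1: [4/3 - 2*I, -4/5 + I/3]; row 2: [-4/5 + I/3, 4/3 + 2*I]


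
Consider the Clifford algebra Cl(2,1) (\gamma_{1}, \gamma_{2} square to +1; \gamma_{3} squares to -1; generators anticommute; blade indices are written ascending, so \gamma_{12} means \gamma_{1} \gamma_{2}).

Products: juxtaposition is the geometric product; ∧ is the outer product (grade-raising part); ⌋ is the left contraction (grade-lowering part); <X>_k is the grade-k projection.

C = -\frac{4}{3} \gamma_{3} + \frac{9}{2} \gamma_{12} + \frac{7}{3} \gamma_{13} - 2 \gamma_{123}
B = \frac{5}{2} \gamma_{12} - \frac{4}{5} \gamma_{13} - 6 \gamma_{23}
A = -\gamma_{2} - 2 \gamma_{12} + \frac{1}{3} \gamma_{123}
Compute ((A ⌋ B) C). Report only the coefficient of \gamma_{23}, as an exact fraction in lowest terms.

step 1: 5 + \frac{5}{2} \gamma_{1} + 6 \gamma_{3}
step 2: 8 + 14 \gamma_{1} + \frac{45}{4} \gamma_{2} - \frac{5}{6} \gamma_{3} + \frac{69}{2} \gamma_{12} + \frac{25}{3} \gamma_{13} - 5 \gamma_{23} + 17 \gamma_{123}
Answer: -5


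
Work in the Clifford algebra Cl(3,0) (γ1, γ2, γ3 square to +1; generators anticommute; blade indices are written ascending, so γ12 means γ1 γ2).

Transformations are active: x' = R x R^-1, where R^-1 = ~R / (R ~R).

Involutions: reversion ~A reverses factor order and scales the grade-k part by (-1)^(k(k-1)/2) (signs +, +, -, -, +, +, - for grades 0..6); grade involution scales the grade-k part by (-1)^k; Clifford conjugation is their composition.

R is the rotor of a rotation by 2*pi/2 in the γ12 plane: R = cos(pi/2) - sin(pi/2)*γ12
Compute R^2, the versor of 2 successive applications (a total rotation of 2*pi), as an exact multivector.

The rotor phase is half the rotation angle and phases add under composition, so 2 steps in the γ12 plane accumulate phase 2*(pi/2) = pi: R^2 = cos(pi) - sin(pi)*γ12.
cos(pi) = -1 and sin(pi) = 0, so R^2 = -1. The total rotation 2*pi is 1 full turn, so every vector returns to itself, yet the rotor is -1, on the OTHER sheet of the double cover (an odd number of 2*pi turns).
Answer: -1


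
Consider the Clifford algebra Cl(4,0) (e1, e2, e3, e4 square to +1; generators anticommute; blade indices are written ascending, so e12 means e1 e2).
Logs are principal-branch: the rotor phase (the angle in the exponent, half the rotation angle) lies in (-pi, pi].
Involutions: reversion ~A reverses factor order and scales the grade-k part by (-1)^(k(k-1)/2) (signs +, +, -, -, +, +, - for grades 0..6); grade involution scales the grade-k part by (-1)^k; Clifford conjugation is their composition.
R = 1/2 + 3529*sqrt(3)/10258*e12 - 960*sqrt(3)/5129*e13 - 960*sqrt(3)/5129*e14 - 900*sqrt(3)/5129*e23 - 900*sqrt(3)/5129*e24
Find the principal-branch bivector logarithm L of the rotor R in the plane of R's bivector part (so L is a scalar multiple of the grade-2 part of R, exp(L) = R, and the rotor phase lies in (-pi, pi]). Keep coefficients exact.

The scalar part of R is 1/2, and that scalar determines the rotor phase on the principal branch; recovering the unit plane as bivector-part over sine of the phase gives L = phase * plane.
Concretely: cos(phase) = 1/2 gives phase = ±pi/3, and since phase/sin(phase) is even the sign is immaterial: L = (phase/sin(phase)) * <R>_2 = (2*sqrt(3)*pi/9) * <R>_2.
Answer: 3529*pi/15387*e12 - 640*pi/5129*e13 - 640*pi/5129*e14 - 600*pi/5129*e23 - 600*pi/5129*e24


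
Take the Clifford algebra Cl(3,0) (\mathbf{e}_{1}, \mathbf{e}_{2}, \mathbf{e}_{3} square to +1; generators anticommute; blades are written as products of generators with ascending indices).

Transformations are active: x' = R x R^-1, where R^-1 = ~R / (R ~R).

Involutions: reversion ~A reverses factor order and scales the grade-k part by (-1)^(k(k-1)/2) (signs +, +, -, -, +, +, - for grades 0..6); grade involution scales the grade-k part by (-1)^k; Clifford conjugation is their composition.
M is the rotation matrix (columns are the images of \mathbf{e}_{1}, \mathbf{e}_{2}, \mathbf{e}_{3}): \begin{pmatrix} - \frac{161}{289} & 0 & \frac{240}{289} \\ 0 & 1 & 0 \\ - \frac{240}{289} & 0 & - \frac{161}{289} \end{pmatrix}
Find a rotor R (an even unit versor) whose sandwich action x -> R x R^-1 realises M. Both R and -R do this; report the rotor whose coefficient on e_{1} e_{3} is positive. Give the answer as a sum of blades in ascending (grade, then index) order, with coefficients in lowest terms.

Method: write R = a + b12*e_{1} e_{2} + b13*e_{1} e_{3} + b23*e_{2} e_{3} with a^2 + b12^2 + b13^2 + b23^2 = 1 (so R^-1 = ~R). Expanding the columns R e_j ~R gives tr M = 4a^2 - 1 and, from the antisymmetric part, M21 - M12 = -4a*b12, M13 - M31 = 4a*b13, M32 - M23 = -4a*b23.
Here tr M = -\frac{33}{289}, so a^2 = (1 + tr M)/4 = \frac{64}{289} and a = ±\frac{8}{17}. Taking a = \frac{8}{17}: M21 - M12 = 0, M13 - M31 = \frac{480}{289}, M32 - M23 = 0, giving b12 = 0, b13 = \frac{15}{17}, b23 = 0, i.e. R = \frac{8}{17} + \frac{15}{17} e_{1} e_{3}.
Its e_{1} e_{3} coefficient is already positive.
Answer: \frac{8}{17} + \frac{15}{17} e_{1} e_{3}. Sheet selection: the two-to-one cover makes ±R indistinguishable at the matrix level (trace -\frac{33}{289}), so uniqueness comes from the required sign on e_{1} e_{3}.


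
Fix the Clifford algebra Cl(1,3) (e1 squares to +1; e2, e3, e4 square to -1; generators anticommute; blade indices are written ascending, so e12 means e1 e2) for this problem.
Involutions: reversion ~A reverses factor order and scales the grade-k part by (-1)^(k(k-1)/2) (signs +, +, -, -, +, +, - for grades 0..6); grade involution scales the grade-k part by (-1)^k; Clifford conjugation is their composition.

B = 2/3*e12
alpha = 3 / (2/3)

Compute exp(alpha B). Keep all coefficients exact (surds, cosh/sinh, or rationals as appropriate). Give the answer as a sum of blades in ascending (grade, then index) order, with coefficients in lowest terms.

B^2 = (2/3)^2*(e12)^2 = 4/9*(+1) = 4/9 (a basis 2-blade squares to minus the product of its generators' squares).
B^2 = 4/9 — the series telescopes hyperbolically here: l = 2/3, alpha*l = 3, so exp(alpha B) = cosh(3) + (sinh(3)/(2/3))*B = cosh(3) + (3*sinh(3)/2)*B.
Answer: cosh(3) + sinh(3)*e12


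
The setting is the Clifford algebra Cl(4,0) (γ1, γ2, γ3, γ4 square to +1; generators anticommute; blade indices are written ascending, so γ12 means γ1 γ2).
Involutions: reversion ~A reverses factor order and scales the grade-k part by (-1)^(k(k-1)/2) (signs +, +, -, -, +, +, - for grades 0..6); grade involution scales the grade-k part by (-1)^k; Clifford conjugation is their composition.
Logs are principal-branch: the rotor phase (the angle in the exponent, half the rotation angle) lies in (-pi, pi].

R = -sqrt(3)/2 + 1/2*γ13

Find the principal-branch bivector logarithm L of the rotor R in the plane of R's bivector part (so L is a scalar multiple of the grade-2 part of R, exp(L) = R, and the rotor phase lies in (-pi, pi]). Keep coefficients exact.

The scalar part of R is -sqrt(3)/2, and that scalar determines the rotor phase on the principal branch; recovering the unit plane as bivector-part over sine of the phase gives L = phase * plane.
Concretely: cos(phase) = -sqrt(3)/2 gives phase = ±5*pi/6, and since phase/sin(phase) is even the sign is immaterial: L = (phase/sin(phase)) * <R>_2 = (5*pi/3) * <R>_2.
Answer: 5*pi/6*γ13


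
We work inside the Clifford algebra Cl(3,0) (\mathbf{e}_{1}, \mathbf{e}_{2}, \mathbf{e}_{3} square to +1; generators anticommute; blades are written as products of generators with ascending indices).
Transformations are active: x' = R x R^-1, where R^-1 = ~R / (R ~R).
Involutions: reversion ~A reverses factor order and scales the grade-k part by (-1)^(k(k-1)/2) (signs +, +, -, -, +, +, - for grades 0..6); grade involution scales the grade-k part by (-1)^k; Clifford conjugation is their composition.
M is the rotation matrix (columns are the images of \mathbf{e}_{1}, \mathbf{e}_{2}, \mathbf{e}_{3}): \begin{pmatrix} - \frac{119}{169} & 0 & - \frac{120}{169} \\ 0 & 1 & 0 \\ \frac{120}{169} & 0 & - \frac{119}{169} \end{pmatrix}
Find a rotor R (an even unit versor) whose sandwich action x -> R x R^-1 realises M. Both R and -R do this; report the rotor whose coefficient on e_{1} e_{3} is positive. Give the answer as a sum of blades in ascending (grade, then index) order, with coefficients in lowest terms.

Method: write R = a + b12*e_{1} e_{2} + b13*e_{1} e_{3} + b23*e_{2} e_{3} with a^2 + b12^2 + b13^2 + b23^2 = 1 (so R^-1 = ~R). Expanding the columns R e_j ~R gives tr M = 4a^2 - 1 and, from the antisymmetric part, M21 - M12 = -4a*b12, M13 - M31 = 4a*b13, M32 - M23 = -4a*b23.
Here tr M = -\frac{69}{169}, so a^2 = (1 + tr M)/4 = \frac{25}{169} and a = ±\frac{5}{13}. Taking a = \frac{5}{13}: M21 - M12 = 0, M13 - M31 = -\frac{240}{169}, M32 - M23 = 0, giving b12 = 0, b13 = -\frac{12}{13}, b23 = 0, i.e. R = \frac{5}{13} - \frac{12}{13} e_{1} e_{3}.
Its e_{1} e_{3} coefficient is negative, so report the other preimage -R.
Answer: -\frac{5}{13} + \frac{12}{13} e_{1} e_{3}. Recall the cover is two-to-one: with M of trace -\frac{69}{169}, both preimages act alike, and the stated e_{1} e_{3} sign chooses the sheet.


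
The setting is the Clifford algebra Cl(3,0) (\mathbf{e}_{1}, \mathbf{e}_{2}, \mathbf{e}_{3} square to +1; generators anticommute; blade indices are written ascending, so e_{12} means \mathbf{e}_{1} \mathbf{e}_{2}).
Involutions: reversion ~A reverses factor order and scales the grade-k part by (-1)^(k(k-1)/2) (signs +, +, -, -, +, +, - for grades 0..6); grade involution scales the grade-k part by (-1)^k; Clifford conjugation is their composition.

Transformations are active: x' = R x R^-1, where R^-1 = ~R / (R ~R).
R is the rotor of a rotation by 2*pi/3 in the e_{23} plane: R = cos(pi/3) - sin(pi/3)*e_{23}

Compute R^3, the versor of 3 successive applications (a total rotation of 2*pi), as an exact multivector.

Rotor phase runs at HALF the rotation angle; powers of one rotor simply add phase, so after 3 steps in e_{23} the phase is 3*pi/3 = \pi and R^3 = cos(\pi) - sin(\pi)*e_{23}.
cos(\pi) = -1 and sin(\pi) = 0, so R^3 = -1. The total rotation 2*pi is 1 full turn, so every vector returns to itself, yet the rotor is -1, on the OTHER sheet of the double cover (an odd number of 2*pi turns).
Answer: -1


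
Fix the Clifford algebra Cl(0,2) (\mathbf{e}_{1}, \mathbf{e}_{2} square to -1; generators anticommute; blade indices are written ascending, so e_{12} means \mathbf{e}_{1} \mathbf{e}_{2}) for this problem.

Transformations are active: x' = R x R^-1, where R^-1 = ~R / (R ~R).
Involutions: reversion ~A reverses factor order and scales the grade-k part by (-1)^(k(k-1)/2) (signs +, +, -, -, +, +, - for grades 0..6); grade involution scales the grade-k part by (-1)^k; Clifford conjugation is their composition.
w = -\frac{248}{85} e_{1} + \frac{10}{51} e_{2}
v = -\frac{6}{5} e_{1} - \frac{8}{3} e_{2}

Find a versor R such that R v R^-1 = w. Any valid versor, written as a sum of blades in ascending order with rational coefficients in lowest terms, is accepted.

Reasoning: v^2 = w^2 = -\frac{1924}{225} since conjugation preserves the quadratic form; R = v + w = -\frac{70}{17} e_{1} - \frac{42}{17} e_{2} is then valid when invertible, keeping its own part and reversing (v - w)/2.
Answer: -\frac{70}{17} e_{1} - \frac{42}{17} e_{2}


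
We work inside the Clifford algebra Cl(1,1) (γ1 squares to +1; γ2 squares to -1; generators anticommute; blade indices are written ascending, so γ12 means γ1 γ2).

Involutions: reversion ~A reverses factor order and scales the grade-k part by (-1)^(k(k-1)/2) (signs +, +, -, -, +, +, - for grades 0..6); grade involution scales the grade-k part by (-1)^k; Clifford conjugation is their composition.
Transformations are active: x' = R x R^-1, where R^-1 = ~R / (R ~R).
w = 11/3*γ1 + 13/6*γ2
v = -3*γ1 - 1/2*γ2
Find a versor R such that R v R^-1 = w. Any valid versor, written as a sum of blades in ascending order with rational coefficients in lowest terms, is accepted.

Why this works: both vectors square to 35/4, so q(v) = q(w) and R = v + w = 2/3*γ1 + 5/3*γ2 carries v to w — its own direction survives, the complement (v - w)/2 flips.
Answer: 2/3*γ1 + 5/3*γ2


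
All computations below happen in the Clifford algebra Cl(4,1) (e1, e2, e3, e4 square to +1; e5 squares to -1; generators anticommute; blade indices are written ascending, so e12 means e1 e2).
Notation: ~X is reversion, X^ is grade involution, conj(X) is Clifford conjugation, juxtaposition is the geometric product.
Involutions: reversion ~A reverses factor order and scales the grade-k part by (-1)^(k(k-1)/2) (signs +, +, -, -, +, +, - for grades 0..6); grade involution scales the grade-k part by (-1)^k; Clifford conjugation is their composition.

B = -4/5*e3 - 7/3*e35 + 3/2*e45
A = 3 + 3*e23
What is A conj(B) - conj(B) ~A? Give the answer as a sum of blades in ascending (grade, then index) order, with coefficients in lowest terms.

first term: 12/5*e2 + 12/5*e3 + 7*e25 + 7*e35 - 9/2*e45 - 9/2*e2345
second term: 12/5*e2 + 12/5*e3 + 7*e25 + 7*e35 - 9/2*e45 + 9/2*e2345
Answer: -9*e2345


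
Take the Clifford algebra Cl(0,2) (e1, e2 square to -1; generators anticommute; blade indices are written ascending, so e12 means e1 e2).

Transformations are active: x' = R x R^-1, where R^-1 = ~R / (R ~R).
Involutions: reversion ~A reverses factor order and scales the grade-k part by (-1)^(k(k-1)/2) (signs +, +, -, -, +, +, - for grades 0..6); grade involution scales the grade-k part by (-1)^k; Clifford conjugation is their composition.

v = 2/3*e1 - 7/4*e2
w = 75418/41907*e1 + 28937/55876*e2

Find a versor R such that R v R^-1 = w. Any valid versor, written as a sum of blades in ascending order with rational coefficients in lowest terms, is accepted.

Key observation: q(v) = q(w) = -505/144 (sandwiches preserve the norm), so R = v + w = 34452/13969*e1 - 34423/27938*e2 works whenever it is invertible — the component of v along it is kept and (v - w)/2 reverses, sending v to w.
Answer: 34452/13969*e1 - 34423/27938*e2


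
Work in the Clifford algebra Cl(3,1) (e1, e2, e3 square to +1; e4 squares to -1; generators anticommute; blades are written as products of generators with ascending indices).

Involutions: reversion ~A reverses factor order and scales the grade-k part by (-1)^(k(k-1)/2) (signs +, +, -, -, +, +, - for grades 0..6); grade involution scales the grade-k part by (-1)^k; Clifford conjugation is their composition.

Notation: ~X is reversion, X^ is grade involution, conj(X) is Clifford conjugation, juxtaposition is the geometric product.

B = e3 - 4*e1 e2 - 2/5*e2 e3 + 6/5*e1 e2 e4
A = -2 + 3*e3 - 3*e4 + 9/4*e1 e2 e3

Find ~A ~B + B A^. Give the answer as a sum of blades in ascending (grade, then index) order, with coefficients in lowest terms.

first term: 3 + 9/10*e1 - 6/5*e2 + 7*e3 - 277/20*e1 e2 - 4/5*e2 e3 + 3/10*e3 e4 + 12*e1 e2 e3 - 48/5*e1 e2 e4 - 6/5*e2 e3 e4 - 18/5*e1 e2 e3 e4
second term: -3 - 9/10*e1 + 6/5*e2 - 11*e3 + 43/20*e1 e2 + 4/5*e2 e3 + 3/10*e3 e4 + 12*e1 e2 e3 - 72/5*e1 e2 e4 - 6/5*e2 e3 e4 + 18/5*e1 e2 e3 e4
Answer: -4*e3 - 117/10*e1 e2 + 3/5*e3 e4 + 24*e1 e2 e3 - 24*e1 e2 e4 - 12/5*e2 e3 e4


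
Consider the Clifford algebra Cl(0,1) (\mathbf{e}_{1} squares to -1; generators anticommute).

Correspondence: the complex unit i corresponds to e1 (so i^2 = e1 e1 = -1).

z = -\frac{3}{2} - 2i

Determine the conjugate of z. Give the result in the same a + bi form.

In blades: z = -\frac{3}{2} - 2 e_{1}.
Conjugation here is Clifford conjugation: the scalar is fixed and the grade-1 and grade-2 blades all flip sign, giving -\frac{3}{2} + 2 e_{1}; translating back:
Answer: -\frac{3}{2} + 2i


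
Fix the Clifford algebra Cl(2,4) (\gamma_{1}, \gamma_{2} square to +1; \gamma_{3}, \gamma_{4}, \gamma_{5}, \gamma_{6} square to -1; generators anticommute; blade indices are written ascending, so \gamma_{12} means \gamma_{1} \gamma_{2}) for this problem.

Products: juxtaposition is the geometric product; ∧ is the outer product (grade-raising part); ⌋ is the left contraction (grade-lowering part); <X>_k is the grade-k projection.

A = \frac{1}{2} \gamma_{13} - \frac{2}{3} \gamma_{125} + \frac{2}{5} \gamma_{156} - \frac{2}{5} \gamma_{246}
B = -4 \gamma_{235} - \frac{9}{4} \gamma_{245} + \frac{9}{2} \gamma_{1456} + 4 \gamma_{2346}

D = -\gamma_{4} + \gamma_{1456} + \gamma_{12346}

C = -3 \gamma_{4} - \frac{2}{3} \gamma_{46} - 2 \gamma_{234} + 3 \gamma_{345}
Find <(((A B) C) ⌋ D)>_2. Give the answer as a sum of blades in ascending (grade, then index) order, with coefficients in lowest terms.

step 1: \frac{8}{5} \gamma_{3} - \frac{9}{5} \gamma_{4} - \frac{8}{3} \gamma_{13} - \frac{3}{2} \gamma_{14} - \frac{9}{10} \gamma_{56} - \frac{1}{5} \gamma_{125} - 3 \gamma_{246} - \frac{8}{5} \gamma_{1236} + \frac{11}{10} \gamma_{1246} - \frac{77}{20} \gamma_{3456} - \frac{19}{40} \gamma_{12345} + \frac{8}{3} \gamma_{13456}
step 2: -\frac{27}{5} - \frac{9}{2} \gamma_{1} - 2 \gamma_{2} + \frac{207}{20} \gamma_{6} - \frac{83}{120} \gamma_{12} + \frac{19}{20} \gamma_{15} - 9 \gamma_{16} - \frac{18}{5} \gamma_{23} - \frac{16}{5} \gamma_{24} + 9 \gamma_{26} - \frac{24}{5} \gamma_{34} - \frac{17}{6} \gamma_{35} + 6 \gamma_{36} - \frac{27}{5} \gamma_{45} - 3 \gamma_{123} + \frac{16}{3} \gamma_{124} - \frac{33}{10} \gamma_{126} + 8 \gamma_{134} - \frac{113}{18} \gamma_{135} - \frac{11}{5} \gamma_{136} + 8 \gamma_{145} - \frac{16}{5} \gamma_{146} - \frac{77}{10} \gamma_{256} - \frac{113}{30} \gamma_{346} - \frac{231}{20} \gamma_{356} + \frac{27}{10} \gamma_{456} + \frac{5}{3} \gamma_{1234} + \frac{57}{40} \gamma_{1235} - \frac{3}{5} \gamma_{1245} + \frac{16}{3} \gamma_{1256} - \frac{2}{5} \gamma_{1345} + \frac{16}{9} \gamma_{1346} + 8 \gamma_{1356} + 9 \gamma_{2356} - \frac{24}{5} \gamma_{12346} - \frac{179}{60} \gamma_{12356} - \frac{74}{15} \gamma_{12456} + \frac{9}{5} \gamma_{23456}
step 3: \frac{24}{5} - \frac{27}{10} \gamma_{1} + \frac{16}{9} \gamma_{2} + \frac{27}{5} \gamma_{4} - \frac{16}{5} \gamma_{5} - \frac{19}{3} \gamma_{6} - \frac{113}{30} \gamma_{12} + \frac{27}{5} \gamma_{16} + \frac{16}{5} \gamma_{23} - \frac{11}{5} \gamma_{24} - 8 \gamma_{26} - \frac{33}{10} \gamma_{34} - \frac{16}{3} \gamma_{36} - 9 \gamma_{45} - \frac{79}{20} \gamma_{46} + 6 \gamma_{124} + \frac{24}{5} \gamma_{126} + 9 \gamma_{134} + \frac{16}{5} \gamma_{136} + \frac{207}{20} \gamma_{145} - \frac{18}{5} \gamma_{146} + 9 \gamma_{234} + \frac{83}{120} \gamma_{346} - \frac{9}{2} \gamma_{456} - \frac{207}{20} \gamma_{1234} + 2 \gamma_{1346} - \frac{27}{5} \gamma_{1456} - \frac{9}{2} \gamma_{2346} - \frac{27}{5} \gamma_{12346}
step 4: -\frac{113}{30} \gamma_{12} + \frac{27}{5} \gamma_{16} + \frac{16}{5} \gamma_{23} - \frac{11}{5} \gamma_{24} - 8 \gamma_{26} - \frac{33}{10} \gamma_{34} - \frac{16}{3} \gamma_{36} - 9 \gamma_{45} - \frac{79}{20} \gamma_{46}
Answer: -\frac{113}{30} \gamma_{12} + \frac{27}{5} \gamma_{16} + \frac{16}{5} \gamma_{23} - \frac{11}{5} \gamma_{24} - 8 \gamma_{26} - \frac{33}{10} \gamma_{34} - \frac{16}{3} \gamma_{36} - 9 \gamma_{45} - \frac{79}{20} \gamma_{46}


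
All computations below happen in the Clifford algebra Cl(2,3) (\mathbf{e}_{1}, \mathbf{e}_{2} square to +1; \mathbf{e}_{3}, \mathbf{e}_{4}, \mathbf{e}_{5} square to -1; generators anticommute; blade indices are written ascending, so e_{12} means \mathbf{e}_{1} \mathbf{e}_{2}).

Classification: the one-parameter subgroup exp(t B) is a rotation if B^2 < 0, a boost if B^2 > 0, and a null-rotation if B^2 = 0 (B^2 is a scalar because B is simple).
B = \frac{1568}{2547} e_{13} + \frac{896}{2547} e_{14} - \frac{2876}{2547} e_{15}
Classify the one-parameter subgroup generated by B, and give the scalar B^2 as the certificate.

B^2 term by term: the squares give (\frac{1568}{2547})^2*(e_{13})^2 + (\frac{896}{2547})^2*(e_{14})^2 + (-\frac{2876}{2547})^2*(e_{15})^2 = \frac{2458624}{6487209}*(+1) + \frac{802816}{6487209}*(+1) + \frac{8271376}{6487209}*(+1) = \frac{16}{9} (each basis 2-blade squares to minus the product of its generators' squares); cross terms between blades sharing an index anticommute and cancel. So B^2 = \frac{16}{9}.
Answer: boost, certificate B^2 = \frac{16}{9}. Certificate logic: \frac{16}{9} is a conjugation-invariant scalar, so its sign fixes rotation versus boost versus null-rotation outright.


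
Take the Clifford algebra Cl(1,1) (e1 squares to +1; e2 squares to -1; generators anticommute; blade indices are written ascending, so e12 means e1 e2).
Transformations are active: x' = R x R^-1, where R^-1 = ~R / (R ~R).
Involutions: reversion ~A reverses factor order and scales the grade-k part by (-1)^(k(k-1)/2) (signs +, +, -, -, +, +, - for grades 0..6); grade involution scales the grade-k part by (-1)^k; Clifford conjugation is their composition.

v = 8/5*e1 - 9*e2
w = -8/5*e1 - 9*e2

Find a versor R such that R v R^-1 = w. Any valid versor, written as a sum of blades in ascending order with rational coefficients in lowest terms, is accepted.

Here q(v) = q(w) = -1961/25; the classical choice R = v + w = -18*e2 then realises v -> w under the sandwich.
Answer: -18*e2


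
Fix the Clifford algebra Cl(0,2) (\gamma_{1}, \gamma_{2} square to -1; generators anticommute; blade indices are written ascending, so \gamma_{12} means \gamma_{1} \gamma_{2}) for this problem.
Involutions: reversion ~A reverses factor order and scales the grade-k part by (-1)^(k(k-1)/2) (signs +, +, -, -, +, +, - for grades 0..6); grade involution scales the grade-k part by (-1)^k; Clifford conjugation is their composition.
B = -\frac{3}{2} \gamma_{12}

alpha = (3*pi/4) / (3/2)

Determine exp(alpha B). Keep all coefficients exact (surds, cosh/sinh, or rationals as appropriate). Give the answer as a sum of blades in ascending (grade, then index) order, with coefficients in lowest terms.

B^2 = (-\frac{3}{2})^2*(\gamma_{12})^2 = \frac{9}{4}*(-1) = -\frac{9}{4} (a basis 2-blade squares to minus the product of its generators' squares).
B^2 = -\frac{9}{4} — the negative square puts this in the circular regime; l = \frac{3}{2}, alpha*l = \frac{3 \pi}{4}, so exp(alpha B) = cos(\frac{3 \pi}{4}) + (sin(\frac{3 \pi}{4})/(\frac{3}{2}))*B = - \frac{\sqrt{2}}{2} + (\frac{\sqrt{2}}{3})*B.
Answer: - \frac{\sqrt{2}}{2} - \frac{\sqrt{2}}{2} \gamma_{12}
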